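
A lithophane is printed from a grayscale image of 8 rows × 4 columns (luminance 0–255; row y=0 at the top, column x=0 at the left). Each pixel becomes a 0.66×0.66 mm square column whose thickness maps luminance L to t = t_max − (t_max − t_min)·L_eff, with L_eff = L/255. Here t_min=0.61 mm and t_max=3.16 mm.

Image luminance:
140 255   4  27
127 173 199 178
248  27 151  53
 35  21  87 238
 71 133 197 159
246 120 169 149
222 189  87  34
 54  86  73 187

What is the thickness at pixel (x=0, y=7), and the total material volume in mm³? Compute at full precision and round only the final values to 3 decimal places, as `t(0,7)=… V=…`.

t(0,7)=2.620 V=26.018

span = t_max - t_min = 3.16 - 0.61 = 2.550
L(0,7) = 54, L_eff = 54/255 = 0.211765
t(0,7) = 3.16 - 2.550·0.211765 = 2.620
Σt over all 8·4 pixels = 59.73
V = pitch²·Σt = 0.66²·59.73 = 26.018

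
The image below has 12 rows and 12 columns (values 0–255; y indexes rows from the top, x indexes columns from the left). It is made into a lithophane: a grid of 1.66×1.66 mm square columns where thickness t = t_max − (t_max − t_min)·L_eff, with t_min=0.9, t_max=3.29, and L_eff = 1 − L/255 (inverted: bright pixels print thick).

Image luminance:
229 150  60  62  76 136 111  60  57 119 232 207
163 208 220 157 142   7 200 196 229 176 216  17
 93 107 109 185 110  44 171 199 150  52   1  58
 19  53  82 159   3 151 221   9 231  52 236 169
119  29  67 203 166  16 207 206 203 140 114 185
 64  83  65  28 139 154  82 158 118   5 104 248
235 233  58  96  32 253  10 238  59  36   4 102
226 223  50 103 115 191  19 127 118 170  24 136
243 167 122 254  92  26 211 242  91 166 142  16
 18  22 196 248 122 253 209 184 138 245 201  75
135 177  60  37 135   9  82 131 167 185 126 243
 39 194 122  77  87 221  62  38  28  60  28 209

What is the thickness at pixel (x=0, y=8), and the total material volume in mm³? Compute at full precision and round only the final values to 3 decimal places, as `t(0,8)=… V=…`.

span = t_max - t_min = 3.29 - 0.9 = 2.390
L(0,8) = 243, L_eff = 1 - 243/255 = 0.047059 (inverted)
t(0,8) = 3.29 - 2.390·0.047059 = 3.178
Σt over all 12·12 pixels = 45013/150 ≈ 300.0866667
V = pitch²·Σt = 1.66²·45013/150 = 826.919

t(0,8)=3.178 V=826.919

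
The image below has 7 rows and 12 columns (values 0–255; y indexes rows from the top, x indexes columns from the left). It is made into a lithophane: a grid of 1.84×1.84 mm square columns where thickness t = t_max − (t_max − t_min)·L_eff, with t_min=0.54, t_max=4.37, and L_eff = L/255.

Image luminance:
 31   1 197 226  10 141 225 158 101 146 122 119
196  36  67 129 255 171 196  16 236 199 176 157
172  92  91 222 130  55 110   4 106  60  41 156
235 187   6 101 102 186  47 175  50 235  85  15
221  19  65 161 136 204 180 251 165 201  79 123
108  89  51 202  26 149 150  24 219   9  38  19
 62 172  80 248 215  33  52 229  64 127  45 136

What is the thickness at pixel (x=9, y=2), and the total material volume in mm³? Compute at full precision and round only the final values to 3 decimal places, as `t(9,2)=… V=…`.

span = t_max - t_min = 4.37 - 0.54 = 3.830
L(9,2) = 60, L_eff = 60/255 = 0.235294
t(9,2) = 4.37 - 3.830·0.235294 = 3.469
Σt over all 7·12 pixels = 900947/4250 ≈ 211.9875294
V = pitch²·Σt = 1.84²·900947/4250 = 717.705

t(9,2)=3.469 V=717.705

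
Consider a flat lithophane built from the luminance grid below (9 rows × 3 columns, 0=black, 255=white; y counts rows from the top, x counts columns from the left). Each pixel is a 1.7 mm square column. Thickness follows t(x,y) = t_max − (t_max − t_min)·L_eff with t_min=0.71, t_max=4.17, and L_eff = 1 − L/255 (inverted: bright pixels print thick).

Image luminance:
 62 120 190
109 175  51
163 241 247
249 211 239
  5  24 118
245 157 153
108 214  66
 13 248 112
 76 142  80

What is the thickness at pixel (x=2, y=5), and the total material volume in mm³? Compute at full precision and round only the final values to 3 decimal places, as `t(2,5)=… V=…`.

t(2,5)=2.786 V=205.118

span = t_max - t_min = 4.17 - 0.71 = 3.460
L(2,5) = 153, L_eff = 1 - 153/255 = 0.400000 (inverted)
t(2,5) = 4.17 - 3.460·0.400000 = 2.786
Σt over all 9·3 pixels = 1809863/25500 ≈ 70.9750196
V = pitch²·Σt = 1.7²·1809863/25500 = 205.118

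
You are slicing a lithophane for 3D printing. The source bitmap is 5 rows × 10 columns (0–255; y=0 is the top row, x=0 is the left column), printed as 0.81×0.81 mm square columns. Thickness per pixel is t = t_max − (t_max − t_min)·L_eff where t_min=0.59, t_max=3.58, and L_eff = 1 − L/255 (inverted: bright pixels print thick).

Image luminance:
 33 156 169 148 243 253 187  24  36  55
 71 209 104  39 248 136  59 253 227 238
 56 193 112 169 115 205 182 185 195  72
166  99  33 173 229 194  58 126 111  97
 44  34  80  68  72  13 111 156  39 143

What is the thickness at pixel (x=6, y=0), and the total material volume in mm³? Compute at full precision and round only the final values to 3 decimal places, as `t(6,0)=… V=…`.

t(6,0)=2.783 V=68.729

span = t_max - t_min = 3.58 - 0.59 = 2.990
L(6,0) = 187, L_eff = 1 - 187/255 = 0.266667 (inverted)
t(6,0) = 3.58 - 2.990·0.266667 = 2.783
Σt over all 5·10 pixels = 667808/6375 ≈ 104.7541961
V = pitch²·Σt = 0.81²·667808/6375 = 68.729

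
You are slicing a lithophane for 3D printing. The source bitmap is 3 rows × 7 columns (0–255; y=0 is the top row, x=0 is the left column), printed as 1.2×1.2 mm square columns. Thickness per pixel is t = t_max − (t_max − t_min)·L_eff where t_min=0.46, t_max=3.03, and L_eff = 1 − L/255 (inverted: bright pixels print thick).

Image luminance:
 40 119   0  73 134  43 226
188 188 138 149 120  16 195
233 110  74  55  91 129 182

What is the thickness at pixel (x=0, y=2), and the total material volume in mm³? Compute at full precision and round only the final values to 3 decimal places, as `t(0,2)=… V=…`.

t(0,2)=2.808 V=50.236

span = t_max - t_min = 3.03 - 0.46 = 2.570
L(0,2) = 233, L_eff = 1 - 233/255 = 0.086275 (inverted)
t(0,2) = 3.03 - 2.570·0.086275 = 2.808
Σt over all 3·7 pixels = 889601/25500 ≈ 34.8863137
V = pitch²·Σt = 1.2²·889601/25500 = 50.236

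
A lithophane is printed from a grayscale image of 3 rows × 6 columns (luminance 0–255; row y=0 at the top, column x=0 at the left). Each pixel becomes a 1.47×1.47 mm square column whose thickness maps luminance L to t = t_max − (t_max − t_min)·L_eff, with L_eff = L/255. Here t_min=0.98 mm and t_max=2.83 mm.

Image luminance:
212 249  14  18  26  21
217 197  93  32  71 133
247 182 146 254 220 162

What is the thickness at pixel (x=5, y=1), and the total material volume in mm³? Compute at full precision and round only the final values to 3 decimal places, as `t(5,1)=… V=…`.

t(5,1)=1.865 V=70.978

span = t_max - t_min = 2.83 - 0.98 = 1.850
L(5,1) = 133, L_eff = 133/255 = 0.521569
t(5,1) = 2.83 - 1.850·0.521569 = 1.865
Σt over all 3·6 pixels = 41879/1275 ≈ 32.8462745
V = pitch²·Σt = 1.47²·41879/1275 = 70.978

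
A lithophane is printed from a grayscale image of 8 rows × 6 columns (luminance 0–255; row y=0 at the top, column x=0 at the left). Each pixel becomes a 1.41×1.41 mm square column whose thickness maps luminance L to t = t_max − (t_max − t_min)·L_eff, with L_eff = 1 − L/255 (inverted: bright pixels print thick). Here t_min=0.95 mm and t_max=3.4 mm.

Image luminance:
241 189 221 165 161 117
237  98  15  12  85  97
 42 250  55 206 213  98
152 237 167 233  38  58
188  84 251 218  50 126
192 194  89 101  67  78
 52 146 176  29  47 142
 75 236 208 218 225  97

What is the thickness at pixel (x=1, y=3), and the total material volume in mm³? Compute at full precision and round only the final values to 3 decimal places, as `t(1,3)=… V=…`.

t(1,3)=3.227 V=218.178

span = t_max - t_min = 3.4 - 0.95 = 2.450
L(1,3) = 237, L_eff = 1 - 237/255 = 0.070588 (inverted)
t(1,3) = 3.4 - 2.450·0.070588 = 3.227
Σt over all 8·6 pixels = 139921/1275 ≈ 109.7419608
V = pitch²·Σt = 1.41²·139921/1275 = 218.178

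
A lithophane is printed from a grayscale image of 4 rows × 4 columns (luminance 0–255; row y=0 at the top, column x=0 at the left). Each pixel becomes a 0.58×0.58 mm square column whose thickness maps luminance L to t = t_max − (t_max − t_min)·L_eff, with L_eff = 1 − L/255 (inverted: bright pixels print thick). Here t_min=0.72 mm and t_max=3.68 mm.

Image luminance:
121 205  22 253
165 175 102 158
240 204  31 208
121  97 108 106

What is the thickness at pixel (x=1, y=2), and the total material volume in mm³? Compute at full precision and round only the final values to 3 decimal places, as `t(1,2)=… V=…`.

span = t_max - t_min = 3.68 - 0.72 = 2.960
L(1,2) = 204, L_eff = 1 - 204/255 = 0.200000 (inverted)
t(1,2) = 3.68 - 2.960·0.200000 = 3.088
Σt over all 4·4 pixels = 81608/2125 ≈ 38.4037647
V = pitch²·Σt = 0.58²·81608/2125 = 12.919

t(1,2)=3.088 V=12.919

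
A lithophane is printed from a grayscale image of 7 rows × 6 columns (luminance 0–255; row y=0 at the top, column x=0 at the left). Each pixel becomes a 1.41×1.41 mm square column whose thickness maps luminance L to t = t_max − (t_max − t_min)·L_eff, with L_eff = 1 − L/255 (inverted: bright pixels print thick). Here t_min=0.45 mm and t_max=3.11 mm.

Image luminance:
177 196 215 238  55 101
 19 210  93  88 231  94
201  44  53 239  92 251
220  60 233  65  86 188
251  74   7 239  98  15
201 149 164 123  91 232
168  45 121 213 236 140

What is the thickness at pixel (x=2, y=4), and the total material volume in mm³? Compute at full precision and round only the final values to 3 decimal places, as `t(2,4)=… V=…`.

t(2,4)=0.523 V=162.339

span = t_max - t_min = 3.11 - 0.45 = 2.660
L(2,4) = 7, L_eff = 1 - 7/255 = 0.972549 (inverted)
t(2,4) = 3.11 - 2.660·0.972549 = 0.523
Σt over all 7·6 pixels = 1041103/12750 ≈ 81.6551373
V = pitch²·Σt = 1.41²·1041103/12750 = 162.339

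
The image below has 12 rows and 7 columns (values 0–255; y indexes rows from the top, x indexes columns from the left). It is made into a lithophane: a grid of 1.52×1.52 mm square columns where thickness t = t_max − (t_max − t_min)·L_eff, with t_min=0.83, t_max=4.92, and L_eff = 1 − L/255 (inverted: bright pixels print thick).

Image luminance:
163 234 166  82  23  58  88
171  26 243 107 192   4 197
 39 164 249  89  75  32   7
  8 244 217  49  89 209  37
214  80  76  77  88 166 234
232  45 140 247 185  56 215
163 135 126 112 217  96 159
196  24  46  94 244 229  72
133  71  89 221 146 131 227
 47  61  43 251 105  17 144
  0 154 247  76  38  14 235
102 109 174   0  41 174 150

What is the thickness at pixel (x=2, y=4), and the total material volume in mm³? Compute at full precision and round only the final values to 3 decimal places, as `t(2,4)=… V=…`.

t(2,4)=2.049 V=547.586

span = t_max - t_min = 4.92 - 0.83 = 4.090
L(2,4) = 76, L_eff = 1 - 76/255 = 0.701961 (inverted)
t(2,4) = 4.92 - 4.090·0.701961 = 2.049
Σt over all 12·7 pixels = 604373/2550 ≈ 237.0090196
V = pitch²·Σt = 1.52²·604373/2550 = 547.586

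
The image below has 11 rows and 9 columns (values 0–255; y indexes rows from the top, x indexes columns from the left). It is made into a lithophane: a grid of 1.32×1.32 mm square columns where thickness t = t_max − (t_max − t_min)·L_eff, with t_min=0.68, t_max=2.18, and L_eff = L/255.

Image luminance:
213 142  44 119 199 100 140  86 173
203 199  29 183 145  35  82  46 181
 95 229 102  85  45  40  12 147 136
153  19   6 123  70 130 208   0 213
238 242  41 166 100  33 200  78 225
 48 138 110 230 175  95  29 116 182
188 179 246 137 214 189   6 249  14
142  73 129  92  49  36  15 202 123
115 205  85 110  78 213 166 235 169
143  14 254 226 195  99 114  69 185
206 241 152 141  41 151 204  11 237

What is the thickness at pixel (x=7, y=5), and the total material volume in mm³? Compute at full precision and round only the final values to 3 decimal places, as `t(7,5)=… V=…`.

t(7,5)=1.498 V=243.622

span = t_max - t_min = 2.18 - 0.68 = 1.500
L(7,5) = 116, L_eff = 116/255 = 0.454902
t(7,5) = 2.18 - 1.500·0.454902 = 1.498
Σt over all 11·9 pixels = 139.82
V = pitch²·Σt = 1.32²·139.82 = 243.622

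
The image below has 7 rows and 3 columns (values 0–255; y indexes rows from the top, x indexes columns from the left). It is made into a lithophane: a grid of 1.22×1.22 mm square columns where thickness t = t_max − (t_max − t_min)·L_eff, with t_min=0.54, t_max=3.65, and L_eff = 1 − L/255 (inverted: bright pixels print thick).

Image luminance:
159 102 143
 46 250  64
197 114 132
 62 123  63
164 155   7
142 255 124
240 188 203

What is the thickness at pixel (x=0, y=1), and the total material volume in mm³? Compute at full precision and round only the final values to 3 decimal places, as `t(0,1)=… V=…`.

t(0,1)=1.101 V=70.120

span = t_max - t_min = 3.65 - 0.54 = 3.110
L(0,1) = 46, L_eff = 1 - 46/255 = 0.819608 (inverted)
t(0,1) = 3.65 - 3.110·0.819608 = 1.101
Σt over all 7·3 pixels = 1201333/25500 ≈ 47.1110980
V = pitch²·Σt = 1.22²·1201333/25500 = 70.120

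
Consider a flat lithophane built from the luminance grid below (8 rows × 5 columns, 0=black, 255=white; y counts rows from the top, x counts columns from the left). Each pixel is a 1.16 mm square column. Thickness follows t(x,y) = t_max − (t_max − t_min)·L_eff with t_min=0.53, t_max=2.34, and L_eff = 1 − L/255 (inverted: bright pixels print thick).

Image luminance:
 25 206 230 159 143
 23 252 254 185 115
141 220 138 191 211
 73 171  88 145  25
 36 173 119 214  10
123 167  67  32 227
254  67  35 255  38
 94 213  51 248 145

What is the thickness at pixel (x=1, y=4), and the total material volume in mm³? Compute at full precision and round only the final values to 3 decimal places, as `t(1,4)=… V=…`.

span = t_max - t_min = 2.34 - 0.53 = 1.810
L(1,4) = 173, L_eff = 1 - 173/255 = 0.321569 (inverted)
t(1,4) = 2.34 - 1.810·0.321569 = 1.758
Σt over all 8·5 pixels = 1547503/25500 ≈ 60.6863922
V = pitch²·Σt = 1.16²·1547503/25500 = 81.660

t(1,4)=1.758 V=81.660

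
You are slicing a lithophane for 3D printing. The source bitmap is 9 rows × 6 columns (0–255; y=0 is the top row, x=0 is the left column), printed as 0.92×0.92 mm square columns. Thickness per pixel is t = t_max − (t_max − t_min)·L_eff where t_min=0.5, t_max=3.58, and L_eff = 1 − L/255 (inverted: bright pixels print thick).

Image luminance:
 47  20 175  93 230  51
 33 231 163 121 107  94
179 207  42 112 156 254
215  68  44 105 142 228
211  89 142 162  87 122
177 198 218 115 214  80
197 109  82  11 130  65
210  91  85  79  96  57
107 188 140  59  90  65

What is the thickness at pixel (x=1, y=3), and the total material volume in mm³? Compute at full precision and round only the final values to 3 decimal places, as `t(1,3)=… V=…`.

span = t_max - t_min = 3.58 - 0.5 = 3.080
L(1,3) = 68, L_eff = 1 - 68/255 = 0.733333 (inverted)
t(1,3) = 3.58 - 3.080·0.733333 = 1.321
Σt over all 9·6 pixels = 695186/6375 ≈ 109.0487843
V = pitch²·Σt = 0.92²·695186/6375 = 92.299

t(1,3)=1.321 V=92.299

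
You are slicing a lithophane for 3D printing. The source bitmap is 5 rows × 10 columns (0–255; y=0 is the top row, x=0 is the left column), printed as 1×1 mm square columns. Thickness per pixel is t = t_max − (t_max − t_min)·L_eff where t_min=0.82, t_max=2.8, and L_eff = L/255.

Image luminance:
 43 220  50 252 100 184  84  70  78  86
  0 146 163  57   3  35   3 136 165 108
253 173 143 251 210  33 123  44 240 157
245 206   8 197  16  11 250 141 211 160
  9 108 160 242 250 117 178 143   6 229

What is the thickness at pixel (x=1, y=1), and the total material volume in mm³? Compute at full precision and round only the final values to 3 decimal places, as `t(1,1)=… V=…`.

t(1,1)=1.666 V=89.553

span = t_max - t_min = 2.8 - 0.82 = 1.980
L(1,1) = 146, L_eff = 146/255 = 0.572549
t(1,1) = 2.8 - 1.980·0.572549 = 1.666
Σt over all 5·10 pixels = 380599/4250 ≈ 89.5527059
V = pitch²·Σt = 1²·380599/4250 = 89.553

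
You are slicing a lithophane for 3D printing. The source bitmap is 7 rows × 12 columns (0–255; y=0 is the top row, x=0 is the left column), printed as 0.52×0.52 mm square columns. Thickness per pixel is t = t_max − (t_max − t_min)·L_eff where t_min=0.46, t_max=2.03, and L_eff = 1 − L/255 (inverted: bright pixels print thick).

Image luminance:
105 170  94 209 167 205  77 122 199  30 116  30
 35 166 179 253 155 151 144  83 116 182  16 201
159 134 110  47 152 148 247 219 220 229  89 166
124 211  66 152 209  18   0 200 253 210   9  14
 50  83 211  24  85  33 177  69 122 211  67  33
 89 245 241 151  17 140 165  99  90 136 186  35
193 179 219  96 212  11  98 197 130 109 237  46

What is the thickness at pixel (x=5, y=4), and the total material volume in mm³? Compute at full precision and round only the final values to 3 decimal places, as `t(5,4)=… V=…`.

span = t_max - t_min = 2.03 - 0.46 = 1.570
L(5,4) = 33, L_eff = 1 - 33/255 = 0.870588 (inverted)
t(5,4) = 2.03 - 1.570·0.870588 = 0.663
Σt over all 7·12 pixels = 2724409/25500 ≈ 106.8395686
V = pitch²·Σt = 0.52²·2724409/25500 = 28.889

t(5,4)=0.663 V=28.889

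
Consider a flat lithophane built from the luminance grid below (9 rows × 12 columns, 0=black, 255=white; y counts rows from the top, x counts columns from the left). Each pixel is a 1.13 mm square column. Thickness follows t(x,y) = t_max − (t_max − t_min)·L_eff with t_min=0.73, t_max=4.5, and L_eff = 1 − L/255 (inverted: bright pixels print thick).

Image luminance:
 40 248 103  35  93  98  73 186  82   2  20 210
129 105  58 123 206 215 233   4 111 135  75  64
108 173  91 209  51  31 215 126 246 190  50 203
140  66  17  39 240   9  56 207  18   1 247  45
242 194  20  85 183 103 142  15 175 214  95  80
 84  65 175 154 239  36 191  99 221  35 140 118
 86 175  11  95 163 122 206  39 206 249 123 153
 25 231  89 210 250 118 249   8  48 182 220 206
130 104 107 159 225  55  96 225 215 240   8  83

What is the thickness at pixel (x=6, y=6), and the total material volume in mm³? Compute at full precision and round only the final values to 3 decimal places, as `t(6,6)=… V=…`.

span = t_max - t_min = 4.5 - 0.73 = 3.770
L(6,6) = 206, L_eff = 1 - 206/255 = 0.192157 (inverted)
t(6,6) = 4.5 - 3.770·0.192157 = 3.776
Σt over all 9·12 pixels = 3576727/12750 ≈ 280.5276078
V = pitch²·Σt = 1.13²·3576727/12750 = 358.206

t(6,6)=3.776 V=358.206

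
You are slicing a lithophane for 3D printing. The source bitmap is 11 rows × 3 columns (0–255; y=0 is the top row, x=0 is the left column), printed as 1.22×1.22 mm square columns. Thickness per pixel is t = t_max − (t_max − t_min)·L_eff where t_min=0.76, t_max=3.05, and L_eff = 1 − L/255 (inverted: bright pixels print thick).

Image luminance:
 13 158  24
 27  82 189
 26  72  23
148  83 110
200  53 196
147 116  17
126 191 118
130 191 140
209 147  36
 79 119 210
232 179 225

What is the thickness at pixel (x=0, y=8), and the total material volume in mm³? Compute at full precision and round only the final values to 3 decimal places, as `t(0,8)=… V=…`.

span = t_max - t_min = 3.05 - 0.76 = 2.290
L(0,8) = 209, L_eff = 1 - 209/255 = 0.180392 (inverted)
t(0,8) = 3.05 - 2.290·0.180392 = 2.637
Σt over all 11·3 pixels = 389801/6375 ≈ 61.1452549
V = pitch²·Σt = 1.22²·389801/6375 = 91.009

t(0,8)=2.637 V=91.009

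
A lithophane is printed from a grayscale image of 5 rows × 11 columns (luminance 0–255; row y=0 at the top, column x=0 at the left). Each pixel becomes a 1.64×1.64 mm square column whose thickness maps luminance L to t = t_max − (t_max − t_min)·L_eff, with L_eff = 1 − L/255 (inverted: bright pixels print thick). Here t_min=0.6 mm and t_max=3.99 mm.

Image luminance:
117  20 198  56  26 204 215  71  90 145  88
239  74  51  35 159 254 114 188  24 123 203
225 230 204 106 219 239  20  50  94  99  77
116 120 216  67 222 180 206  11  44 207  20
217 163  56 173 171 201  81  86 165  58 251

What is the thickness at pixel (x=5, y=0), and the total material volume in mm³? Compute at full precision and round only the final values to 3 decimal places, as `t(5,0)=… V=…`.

t(5,0)=3.312 V=349.345

span = t_max - t_min = 3.99 - 0.6 = 3.390
L(5,0) = 204, L_eff = 1 - 204/255 = 0.200000 (inverted)
t(5,0) = 3.99 - 3.390·0.200000 = 3.312
Σt over all 5·11 pixels = 276011/2125 ≈ 129.8875294
V = pitch²·Σt = 1.64²·276011/2125 = 349.345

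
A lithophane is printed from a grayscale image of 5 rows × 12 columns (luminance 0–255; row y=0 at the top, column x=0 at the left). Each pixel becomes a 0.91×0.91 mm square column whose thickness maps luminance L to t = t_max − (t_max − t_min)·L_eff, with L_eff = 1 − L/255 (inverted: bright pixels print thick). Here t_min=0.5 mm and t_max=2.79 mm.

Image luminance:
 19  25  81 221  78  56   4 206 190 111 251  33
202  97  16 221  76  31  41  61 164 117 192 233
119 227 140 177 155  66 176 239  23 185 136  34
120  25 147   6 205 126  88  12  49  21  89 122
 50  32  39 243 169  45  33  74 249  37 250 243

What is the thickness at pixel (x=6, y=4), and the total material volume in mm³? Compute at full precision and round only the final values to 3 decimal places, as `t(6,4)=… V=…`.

t(6,4)=0.796 V=75.985

span = t_max - t_min = 2.79 - 0.5 = 2.290
L(6,4) = 33, L_eff = 1 - 33/255 = 0.870588 (inverted)
t(6,4) = 2.79 - 2.290·0.870588 = 0.796
Σt over all 5·12 pixels = 2339833/25500 ≈ 91.7581569
V = pitch²·Σt = 0.91²·2339833/25500 = 75.985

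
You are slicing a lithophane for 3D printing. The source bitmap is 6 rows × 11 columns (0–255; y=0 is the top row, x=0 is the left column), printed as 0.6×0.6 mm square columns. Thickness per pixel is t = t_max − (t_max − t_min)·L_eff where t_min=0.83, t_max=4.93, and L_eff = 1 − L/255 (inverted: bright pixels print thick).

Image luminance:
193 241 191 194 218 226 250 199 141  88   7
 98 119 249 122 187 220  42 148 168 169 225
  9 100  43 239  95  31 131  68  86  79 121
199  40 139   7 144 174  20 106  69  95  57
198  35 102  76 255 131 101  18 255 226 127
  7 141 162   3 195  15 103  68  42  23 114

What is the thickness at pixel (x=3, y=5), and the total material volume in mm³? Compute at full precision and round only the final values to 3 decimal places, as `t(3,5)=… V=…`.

t(3,5)=0.878 V=66.860

span = t_max - t_min = 4.93 - 0.83 = 4.100
L(3,5) = 3, L_eff = 1 - 3/255 = 0.988235 (inverted)
t(3,5) = 4.93 - 4.100·0.988235 = 0.878
Σt over all 6·11 pixels = 473593/2550 ≈ 185.7227451
V = pitch²·Σt = 0.6²·473593/2550 = 66.860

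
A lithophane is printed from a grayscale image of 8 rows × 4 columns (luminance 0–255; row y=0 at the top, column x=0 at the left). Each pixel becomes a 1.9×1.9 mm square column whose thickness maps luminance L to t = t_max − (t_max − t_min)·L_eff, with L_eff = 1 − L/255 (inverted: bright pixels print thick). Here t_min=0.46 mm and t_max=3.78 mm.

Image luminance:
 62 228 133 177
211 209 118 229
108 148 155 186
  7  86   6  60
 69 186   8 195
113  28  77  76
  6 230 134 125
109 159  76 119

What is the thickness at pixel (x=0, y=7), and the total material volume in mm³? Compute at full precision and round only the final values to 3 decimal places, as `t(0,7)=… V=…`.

span = t_max - t_min = 3.78 - 0.46 = 3.320
L(0,7) = 109, L_eff = 1 - 109/255 = 0.572549 (inverted)
t(0,7) = 3.78 - 3.320·0.572549 = 1.879
Σt over all 8·4 pixels = 411979/6375 ≈ 64.6241569
V = pitch²·Σt = 1.9²·411979/6375 = 233.293

t(0,7)=1.879 V=233.293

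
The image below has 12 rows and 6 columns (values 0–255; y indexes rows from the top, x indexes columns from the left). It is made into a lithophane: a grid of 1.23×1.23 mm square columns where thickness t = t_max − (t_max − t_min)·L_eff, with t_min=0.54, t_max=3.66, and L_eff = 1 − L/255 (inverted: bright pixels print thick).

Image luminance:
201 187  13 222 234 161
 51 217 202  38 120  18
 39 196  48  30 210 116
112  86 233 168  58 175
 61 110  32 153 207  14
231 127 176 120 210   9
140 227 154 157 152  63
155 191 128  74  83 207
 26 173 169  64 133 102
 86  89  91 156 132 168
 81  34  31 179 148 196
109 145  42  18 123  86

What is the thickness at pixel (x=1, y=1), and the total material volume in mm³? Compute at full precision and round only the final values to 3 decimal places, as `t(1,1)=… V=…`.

t(1,1)=3.195 V=223.512

span = t_max - t_min = 3.66 - 0.54 = 3.120
L(1,1) = 217, L_eff = 1 - 217/255 = 0.149020 (inverted)
t(1,1) = 3.66 - 3.120·0.149020 = 3.195
Σt over all 12·6 pixels = 313942/2125 ≈ 147.7374118
V = pitch²·Σt = 1.23²·313942/2125 = 223.512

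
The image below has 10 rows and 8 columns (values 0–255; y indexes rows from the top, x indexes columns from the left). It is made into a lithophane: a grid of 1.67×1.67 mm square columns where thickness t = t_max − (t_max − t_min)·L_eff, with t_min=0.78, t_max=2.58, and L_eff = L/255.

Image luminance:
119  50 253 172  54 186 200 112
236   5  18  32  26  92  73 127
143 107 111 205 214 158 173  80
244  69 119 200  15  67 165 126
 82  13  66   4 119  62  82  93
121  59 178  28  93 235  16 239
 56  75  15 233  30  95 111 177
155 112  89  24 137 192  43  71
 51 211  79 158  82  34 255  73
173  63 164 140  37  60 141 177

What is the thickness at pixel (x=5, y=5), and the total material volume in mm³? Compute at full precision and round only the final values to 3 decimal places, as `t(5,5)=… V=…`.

t(5,5)=0.921 V=399.357

span = t_max - t_min = 2.58 - 0.78 = 1.800
L(5,5) = 235, L_eff = 235/255 = 0.921569
t(5,5) = 2.58 - 1.800·0.921569 = 0.921
Σt over all 10·8 pixels = 60858/425 ≈ 143.1952941
V = pitch²·Σt = 1.67²·60858/425 = 399.357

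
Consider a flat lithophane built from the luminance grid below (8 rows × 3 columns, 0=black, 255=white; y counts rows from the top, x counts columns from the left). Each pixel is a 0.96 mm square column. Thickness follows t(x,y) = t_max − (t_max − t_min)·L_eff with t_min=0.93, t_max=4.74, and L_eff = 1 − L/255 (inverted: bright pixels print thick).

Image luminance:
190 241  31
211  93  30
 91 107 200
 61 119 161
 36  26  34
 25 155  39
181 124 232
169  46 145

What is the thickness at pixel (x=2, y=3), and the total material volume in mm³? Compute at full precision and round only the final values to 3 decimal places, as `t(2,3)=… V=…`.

t(2,3)=3.336 V=58.396

span = t_max - t_min = 4.74 - 0.93 = 3.810
L(2,3) = 161, L_eff = 1 - 161/255 = 0.368627 (inverted)
t(2,3) = 4.74 - 3.810·0.368627 = 3.336
Σt over all 8·3 pixels = 538589/8500 ≈ 63.3634118
V = pitch²·Σt = 0.96²·538589/8500 = 58.396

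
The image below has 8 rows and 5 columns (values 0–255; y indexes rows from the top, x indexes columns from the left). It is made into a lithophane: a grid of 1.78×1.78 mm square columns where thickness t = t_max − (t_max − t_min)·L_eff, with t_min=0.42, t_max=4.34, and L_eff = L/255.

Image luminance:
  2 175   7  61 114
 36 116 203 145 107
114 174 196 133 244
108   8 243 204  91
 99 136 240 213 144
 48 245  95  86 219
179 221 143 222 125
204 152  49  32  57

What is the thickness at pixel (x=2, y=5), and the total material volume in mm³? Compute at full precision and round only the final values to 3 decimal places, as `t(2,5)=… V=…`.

span = t_max - t_min = 4.34 - 0.42 = 3.920
L(2,5) = 95, L_eff = 95/255 = 0.372549
t(2,5) = 4.34 - 3.920·0.372549 = 2.880
Σt over all 8·5 pixels = 115696/1275 ≈ 90.7419608
V = pitch²·Σt = 1.78²·115696/1275 = 287.507

t(2,5)=2.880 V=287.507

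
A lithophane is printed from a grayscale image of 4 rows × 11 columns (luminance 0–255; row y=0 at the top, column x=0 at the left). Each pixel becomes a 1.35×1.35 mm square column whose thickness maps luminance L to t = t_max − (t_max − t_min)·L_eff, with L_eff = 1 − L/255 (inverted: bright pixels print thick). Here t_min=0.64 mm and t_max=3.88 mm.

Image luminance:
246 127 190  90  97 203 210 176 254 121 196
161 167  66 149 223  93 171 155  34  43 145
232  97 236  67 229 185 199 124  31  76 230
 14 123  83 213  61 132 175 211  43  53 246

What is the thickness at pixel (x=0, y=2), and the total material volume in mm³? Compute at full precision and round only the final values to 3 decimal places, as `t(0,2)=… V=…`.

t(0,2)=3.588 V=198.990

span = t_max - t_min = 3.88 - 0.64 = 3.240
L(0,2) = 232, L_eff = 1 - 232/255 = 0.090196 (inverted)
t(0,2) = 3.88 - 3.240·0.090196 = 3.588
Σt over all 4·11 pixels = 232019/2125 ≈ 109.1854118
V = pitch²·Σt = 1.35²·232019/2125 = 198.990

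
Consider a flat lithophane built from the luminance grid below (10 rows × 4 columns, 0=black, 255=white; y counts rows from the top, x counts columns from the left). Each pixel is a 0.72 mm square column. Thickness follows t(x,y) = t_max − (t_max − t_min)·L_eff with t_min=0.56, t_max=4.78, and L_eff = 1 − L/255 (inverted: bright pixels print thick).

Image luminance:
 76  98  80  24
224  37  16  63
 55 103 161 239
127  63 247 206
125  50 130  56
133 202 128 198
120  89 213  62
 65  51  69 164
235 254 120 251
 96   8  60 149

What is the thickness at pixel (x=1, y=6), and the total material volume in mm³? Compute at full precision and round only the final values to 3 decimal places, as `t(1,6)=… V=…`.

span = t_max - t_min = 4.78 - 0.56 = 4.220
L(1,6) = 89, L_eff = 1 - 89/255 = 0.650980 (inverted)
t(1,6) = 4.78 - 4.220·0.650980 = 2.033
Σt over all 10·4 pixels = 1308317/12750 ≈ 102.6130980
V = pitch²·Σt = 0.72²·1308317/12750 = 53.195

t(1,6)=2.033 V=53.195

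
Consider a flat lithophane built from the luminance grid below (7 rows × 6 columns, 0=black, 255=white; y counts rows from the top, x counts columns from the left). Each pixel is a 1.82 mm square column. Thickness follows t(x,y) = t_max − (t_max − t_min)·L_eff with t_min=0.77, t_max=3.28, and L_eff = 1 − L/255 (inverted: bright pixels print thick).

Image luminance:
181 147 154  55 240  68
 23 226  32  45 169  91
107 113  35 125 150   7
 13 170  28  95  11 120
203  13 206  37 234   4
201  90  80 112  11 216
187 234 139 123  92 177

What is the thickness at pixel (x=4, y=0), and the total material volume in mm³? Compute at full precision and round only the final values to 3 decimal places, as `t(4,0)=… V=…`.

span = t_max - t_min = 3.28 - 0.77 = 2.510
L(4,0) = 240, L_eff = 1 - 240/255 = 0.058824 (inverted)
t(4,0) = 3.28 - 2.510·0.058824 = 3.132
Σt over all 7·6 pixels = 336739/4250 ≈ 79.2327059
V = pitch²·Σt = 1.82²·336739/4250 = 262.450

t(4,0)=3.132 V=262.450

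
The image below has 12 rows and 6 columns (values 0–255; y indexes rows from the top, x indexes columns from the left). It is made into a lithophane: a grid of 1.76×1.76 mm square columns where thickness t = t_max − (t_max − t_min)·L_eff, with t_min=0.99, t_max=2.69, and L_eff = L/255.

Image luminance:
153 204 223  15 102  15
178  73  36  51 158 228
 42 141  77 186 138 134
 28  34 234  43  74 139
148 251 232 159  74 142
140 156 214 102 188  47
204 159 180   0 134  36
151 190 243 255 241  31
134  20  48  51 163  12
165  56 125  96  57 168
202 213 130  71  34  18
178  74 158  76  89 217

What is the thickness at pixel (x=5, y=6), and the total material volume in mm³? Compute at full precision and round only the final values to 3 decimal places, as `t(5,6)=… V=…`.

t(5,6)=2.450 V=415.368

span = t_max - t_min = 2.69 - 0.99 = 1.700
L(5,6) = 36, L_eff = 36/255 = 0.141176
t(5,6) = 2.69 - 1.700·0.141176 = 2.450
Σt over all 12·6 pixels = 10057/75 ≈ 134.0933333
V = pitch²·Σt = 1.76²·10057/75 = 415.368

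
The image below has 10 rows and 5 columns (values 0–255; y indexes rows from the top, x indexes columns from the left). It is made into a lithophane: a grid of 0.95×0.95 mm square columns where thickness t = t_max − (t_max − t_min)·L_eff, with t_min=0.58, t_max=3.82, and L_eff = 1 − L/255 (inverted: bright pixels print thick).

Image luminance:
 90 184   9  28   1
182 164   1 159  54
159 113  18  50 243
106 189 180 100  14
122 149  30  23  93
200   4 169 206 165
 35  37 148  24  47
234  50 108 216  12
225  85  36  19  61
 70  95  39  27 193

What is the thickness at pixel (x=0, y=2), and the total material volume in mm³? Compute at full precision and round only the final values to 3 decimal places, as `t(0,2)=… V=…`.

span = t_max - t_min = 3.82 - 0.58 = 3.240
L(0,2) = 159, L_eff = 1 - 159/255 = 0.376471 (inverted)
t(0,2) = 3.82 - 3.240·0.376471 = 2.600
Σt over all 10·5 pixels = 195707/2125 ≈ 92.0974118
V = pitch²·Σt = 0.95²·195707/2125 = 83.118

t(0,2)=2.600 V=83.118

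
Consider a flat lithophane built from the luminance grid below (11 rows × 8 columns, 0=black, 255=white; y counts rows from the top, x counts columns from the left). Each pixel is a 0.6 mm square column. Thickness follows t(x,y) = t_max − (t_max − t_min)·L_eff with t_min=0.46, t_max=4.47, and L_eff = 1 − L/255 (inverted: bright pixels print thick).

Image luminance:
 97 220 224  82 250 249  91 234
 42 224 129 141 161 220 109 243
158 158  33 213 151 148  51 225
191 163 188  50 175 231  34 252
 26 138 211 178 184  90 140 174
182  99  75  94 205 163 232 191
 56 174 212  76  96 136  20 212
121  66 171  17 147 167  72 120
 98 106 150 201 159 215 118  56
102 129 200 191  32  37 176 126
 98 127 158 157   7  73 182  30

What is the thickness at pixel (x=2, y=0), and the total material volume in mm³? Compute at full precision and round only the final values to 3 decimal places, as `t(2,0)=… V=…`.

t(2,0)=3.983 V=84.262

span = t_max - t_min = 4.47 - 0.46 = 4.010
L(2,0) = 224, L_eff = 1 - 224/255 = 0.121569 (inverted)
t(2,0) = 4.47 - 4.010·0.121569 = 3.983
Σt over all 11·8 pixels = 119371/510 ≈ 234.0607843
V = pitch²·Σt = 0.6²·119371/510 = 84.262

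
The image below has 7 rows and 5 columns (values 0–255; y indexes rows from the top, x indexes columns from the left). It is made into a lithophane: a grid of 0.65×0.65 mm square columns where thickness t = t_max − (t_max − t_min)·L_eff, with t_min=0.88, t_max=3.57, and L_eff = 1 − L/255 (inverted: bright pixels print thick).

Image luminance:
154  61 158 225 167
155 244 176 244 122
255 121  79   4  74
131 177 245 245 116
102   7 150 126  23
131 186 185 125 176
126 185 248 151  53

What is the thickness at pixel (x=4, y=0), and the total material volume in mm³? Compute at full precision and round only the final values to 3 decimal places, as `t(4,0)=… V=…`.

t(4,0)=2.642 V=35.864

span = t_max - t_min = 3.57 - 0.88 = 2.690
L(4,0) = 167, L_eff = 1 - 167/255 = 0.345098 (inverted)
t(4,0) = 3.57 - 2.690·0.345098 = 2.642
Σt over all 7·5 pixels = 721521/8500 ≈ 84.8848235
V = pitch²·Σt = 0.65²·721521/8500 = 35.864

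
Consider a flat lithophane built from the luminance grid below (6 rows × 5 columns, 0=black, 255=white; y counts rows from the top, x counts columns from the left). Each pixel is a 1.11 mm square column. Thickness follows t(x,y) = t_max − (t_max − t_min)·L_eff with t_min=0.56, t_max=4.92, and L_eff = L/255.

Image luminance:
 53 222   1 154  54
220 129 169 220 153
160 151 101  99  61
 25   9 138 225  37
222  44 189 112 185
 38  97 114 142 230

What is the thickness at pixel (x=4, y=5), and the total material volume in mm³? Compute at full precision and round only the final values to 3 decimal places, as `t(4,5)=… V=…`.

t(4,5)=0.987 V=102.774

span = t_max - t_min = 4.92 - 0.56 = 4.360
L(4,5) = 230, L_eff = 230/255 = 0.901961
t(4,5) = 4.92 - 4.360·0.901961 = 0.987
Σt over all 6·5 pixels = 531764/6375 ≈ 83.4139608
V = pitch²·Σt = 1.11²·531764/6375 = 102.774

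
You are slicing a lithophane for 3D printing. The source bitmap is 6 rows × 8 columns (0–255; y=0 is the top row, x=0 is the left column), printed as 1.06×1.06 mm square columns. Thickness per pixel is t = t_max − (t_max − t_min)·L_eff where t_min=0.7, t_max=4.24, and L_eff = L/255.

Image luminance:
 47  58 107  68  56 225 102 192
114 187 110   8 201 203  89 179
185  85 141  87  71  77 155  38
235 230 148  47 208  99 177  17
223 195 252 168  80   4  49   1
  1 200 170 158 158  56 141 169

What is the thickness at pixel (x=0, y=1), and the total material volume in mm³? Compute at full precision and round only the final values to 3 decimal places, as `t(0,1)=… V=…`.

span = t_max - t_min = 4.24 - 0.7 = 3.540
L(0,1) = 114, L_eff = 114/255 = 0.447059
t(0,1) = 4.24 - 3.540·0.447059 = 2.657
Σt over all 6·8 pixels = 512671/4250 ≈ 120.6284706
V = pitch²·Σt = 1.06²·512671/4250 = 135.538

t(0,1)=2.657 V=135.538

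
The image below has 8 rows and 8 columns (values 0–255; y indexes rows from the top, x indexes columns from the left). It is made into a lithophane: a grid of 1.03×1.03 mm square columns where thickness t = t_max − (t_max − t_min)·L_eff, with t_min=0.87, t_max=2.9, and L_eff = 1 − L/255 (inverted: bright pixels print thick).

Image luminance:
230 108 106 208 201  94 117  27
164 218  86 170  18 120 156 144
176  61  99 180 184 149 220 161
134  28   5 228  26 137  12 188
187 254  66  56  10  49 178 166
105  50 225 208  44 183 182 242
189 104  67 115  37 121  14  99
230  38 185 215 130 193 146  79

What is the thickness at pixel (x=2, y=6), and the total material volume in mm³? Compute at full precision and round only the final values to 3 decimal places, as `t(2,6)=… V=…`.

t(2,6)=1.403 V=129.355

span = t_max - t_min = 2.9 - 0.87 = 2.030
L(2,6) = 67, L_eff = 1 - 67/255 = 0.737255 (inverted)
t(2,6) = 2.9 - 2.030·0.737255 = 1.403
Σt over all 8·8 pixels = 518201/4250 ≈ 121.9296471
V = pitch²·Σt = 1.03²·518201/4250 = 129.355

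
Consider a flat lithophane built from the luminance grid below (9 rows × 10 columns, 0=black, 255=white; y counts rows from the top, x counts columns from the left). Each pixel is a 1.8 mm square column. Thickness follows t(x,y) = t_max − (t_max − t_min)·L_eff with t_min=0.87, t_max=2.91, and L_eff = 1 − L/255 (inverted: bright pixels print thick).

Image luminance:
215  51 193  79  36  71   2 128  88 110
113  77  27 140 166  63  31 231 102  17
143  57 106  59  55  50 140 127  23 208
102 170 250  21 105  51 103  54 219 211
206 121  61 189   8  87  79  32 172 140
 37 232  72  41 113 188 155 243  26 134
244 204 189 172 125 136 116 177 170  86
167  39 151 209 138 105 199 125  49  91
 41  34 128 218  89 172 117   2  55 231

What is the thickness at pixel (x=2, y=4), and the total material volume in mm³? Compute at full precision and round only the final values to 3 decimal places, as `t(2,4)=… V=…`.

span = t_max - t_min = 2.91 - 0.87 = 2.040
L(2,4) = 61, L_eff = 1 - 61/255 = 0.760784 (inverted)
t(2,4) = 2.91 - 2.040·0.760784 = 1.358
Σt over all 9·10 pixels = 162.372
V = pitch²·Σt = 1.8²·162.372 = 526.085

t(2,4)=1.358 V=526.085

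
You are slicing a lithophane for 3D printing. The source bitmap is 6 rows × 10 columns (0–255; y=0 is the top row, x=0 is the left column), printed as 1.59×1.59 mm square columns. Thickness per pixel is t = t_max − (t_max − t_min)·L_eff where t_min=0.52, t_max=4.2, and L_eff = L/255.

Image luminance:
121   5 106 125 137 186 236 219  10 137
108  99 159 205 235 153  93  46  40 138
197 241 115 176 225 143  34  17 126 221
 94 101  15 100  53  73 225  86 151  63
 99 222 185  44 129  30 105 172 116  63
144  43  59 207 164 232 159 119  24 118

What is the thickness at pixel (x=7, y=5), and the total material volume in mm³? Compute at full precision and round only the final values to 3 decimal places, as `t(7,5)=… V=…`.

t(7,5)=2.483 V=365.349

span = t_max - t_min = 4.2 - 0.52 = 3.680
L(7,5) = 119, L_eff = 119/255 = 0.466667
t(7,5) = 4.2 - 3.680·0.466667 = 2.483
Σt over all 6·10 pixels = 921284/6375 ≈ 144.5151373
V = pitch²·Σt = 1.59²·921284/6375 = 365.349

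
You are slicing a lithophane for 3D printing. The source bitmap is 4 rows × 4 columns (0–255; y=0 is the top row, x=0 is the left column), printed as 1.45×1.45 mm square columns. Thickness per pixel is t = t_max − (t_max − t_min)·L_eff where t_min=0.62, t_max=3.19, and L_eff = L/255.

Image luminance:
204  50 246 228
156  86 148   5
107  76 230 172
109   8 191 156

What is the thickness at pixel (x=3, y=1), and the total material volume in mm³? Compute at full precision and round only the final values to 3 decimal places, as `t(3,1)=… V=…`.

span = t_max - t_min = 3.19 - 0.62 = 2.570
L(3,1) = 5, L_eff = 5/255 = 0.019608
t(3,1) = 3.19 - 2.570·0.019608 = 3.140
Σt over all 4·4 pixels = 61943/2125 ≈ 29.1496471
V = pitch²·Σt = 1.45²·61943/2125 = 61.287

t(3,1)=3.140 V=61.287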